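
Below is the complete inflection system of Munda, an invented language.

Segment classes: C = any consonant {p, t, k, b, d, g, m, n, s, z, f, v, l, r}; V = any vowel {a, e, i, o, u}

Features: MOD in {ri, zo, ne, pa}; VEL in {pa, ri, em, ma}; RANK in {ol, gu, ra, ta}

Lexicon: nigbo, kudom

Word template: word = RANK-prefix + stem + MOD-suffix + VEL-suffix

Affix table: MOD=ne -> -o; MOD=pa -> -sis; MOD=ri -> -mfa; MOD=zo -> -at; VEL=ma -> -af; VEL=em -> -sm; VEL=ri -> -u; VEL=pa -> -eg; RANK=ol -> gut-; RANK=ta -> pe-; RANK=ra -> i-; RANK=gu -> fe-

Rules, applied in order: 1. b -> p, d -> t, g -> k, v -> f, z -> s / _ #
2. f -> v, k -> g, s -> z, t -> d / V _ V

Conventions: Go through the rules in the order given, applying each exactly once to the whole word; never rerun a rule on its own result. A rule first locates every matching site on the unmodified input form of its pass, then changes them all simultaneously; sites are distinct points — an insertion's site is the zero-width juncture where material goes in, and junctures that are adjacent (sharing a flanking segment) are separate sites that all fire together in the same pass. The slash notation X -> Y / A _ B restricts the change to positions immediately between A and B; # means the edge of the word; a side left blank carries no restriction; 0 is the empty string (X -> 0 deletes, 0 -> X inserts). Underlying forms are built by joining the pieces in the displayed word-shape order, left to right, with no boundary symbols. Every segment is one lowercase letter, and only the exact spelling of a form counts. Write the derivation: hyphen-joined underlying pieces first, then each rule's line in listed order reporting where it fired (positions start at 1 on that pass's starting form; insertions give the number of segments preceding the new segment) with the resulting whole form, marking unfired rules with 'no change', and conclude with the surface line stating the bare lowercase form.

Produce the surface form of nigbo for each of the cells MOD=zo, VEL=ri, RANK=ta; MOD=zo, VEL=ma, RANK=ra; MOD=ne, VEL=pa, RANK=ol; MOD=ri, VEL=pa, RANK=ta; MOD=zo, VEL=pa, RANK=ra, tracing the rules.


cell MOD=zo, VEL=ri, RANK=ta:
underlying: pe-nigbo-at-u
1. b -> p, d -> t, g -> k, v -> f, z -> s / _ #: no change
2. f -> v, k -> g, s -> z, t -> d / V _ V: fires at position(s) 9: penigboadu
surface: penigboadu

cell MOD=zo, VEL=ma, RANK=ra:
underlying: i-nigbo-at-af
1. b -> p, d -> t, g -> k, v -> f, z -> s / _ #: no change
2. f -> v, k -> g, s -> z, t -> d / V _ V: fires at position(s) 8: inigboadaf
surface: inigboadaf

cell MOD=ne, VEL=pa, RANK=ol:
underlying: gut-nigbo-o-eg
1. b -> p, d -> t, g -> k, v -> f, z -> s / _ #: fires at position(s) 11: gutnigbooek
2. f -> v, k -> g, s -> z, t -> d / V _ V: no change
surface: gutnigbooek

cell MOD=ri, VEL=pa, RANK=ta:
underlying: pe-nigbo-mfa-eg
1. b -> p, d -> t, g -> k, v -> f, z -> s / _ #: fires at position(s) 12: penigbomfaek
2. f -> v, k -> g, s -> z, t -> d / V _ V: no change
surface: penigbomfaek

cell MOD=zo, VEL=pa, RANK=ra:
underlying: i-nigbo-at-eg
1. b -> p, d -> t, g -> k, v -> f, z -> s / _ #: fires at position(s) 10: inigboatek
2. f -> v, k -> g, s -> z, t -> d / V _ V: fires at position(s) 8: inigboadek
surface: inigboadek


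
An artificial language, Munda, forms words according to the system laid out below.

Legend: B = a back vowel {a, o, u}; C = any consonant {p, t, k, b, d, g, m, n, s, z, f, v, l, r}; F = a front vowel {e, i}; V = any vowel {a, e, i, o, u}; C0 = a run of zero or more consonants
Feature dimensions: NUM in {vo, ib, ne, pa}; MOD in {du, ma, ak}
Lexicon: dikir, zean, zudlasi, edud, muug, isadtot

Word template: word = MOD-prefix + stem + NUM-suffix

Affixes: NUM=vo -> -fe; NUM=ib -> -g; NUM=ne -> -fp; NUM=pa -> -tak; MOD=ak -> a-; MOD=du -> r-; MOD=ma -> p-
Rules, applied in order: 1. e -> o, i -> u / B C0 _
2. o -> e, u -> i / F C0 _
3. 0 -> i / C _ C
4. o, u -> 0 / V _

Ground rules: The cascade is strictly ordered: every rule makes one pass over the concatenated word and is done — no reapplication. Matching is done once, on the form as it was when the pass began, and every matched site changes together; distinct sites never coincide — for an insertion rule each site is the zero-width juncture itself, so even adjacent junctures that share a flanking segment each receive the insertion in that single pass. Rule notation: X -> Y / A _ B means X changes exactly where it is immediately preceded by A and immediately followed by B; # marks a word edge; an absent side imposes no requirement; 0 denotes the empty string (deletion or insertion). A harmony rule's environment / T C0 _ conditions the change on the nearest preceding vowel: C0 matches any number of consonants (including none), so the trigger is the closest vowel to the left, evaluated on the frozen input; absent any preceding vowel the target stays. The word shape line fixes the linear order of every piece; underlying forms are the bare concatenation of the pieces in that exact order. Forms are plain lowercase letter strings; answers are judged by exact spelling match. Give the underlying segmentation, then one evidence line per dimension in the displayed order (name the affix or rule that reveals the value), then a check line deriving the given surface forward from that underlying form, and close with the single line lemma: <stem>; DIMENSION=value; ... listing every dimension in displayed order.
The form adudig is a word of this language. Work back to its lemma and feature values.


underlying: a-edud-g
NUM=ib - signalled by the affix -g
MOD=ak - signalled by the affix a-
check: aedudg -> aodudg -> aodudg -> aodudig -> adudig
lemma: edud; NUM=ib; MOD=ak


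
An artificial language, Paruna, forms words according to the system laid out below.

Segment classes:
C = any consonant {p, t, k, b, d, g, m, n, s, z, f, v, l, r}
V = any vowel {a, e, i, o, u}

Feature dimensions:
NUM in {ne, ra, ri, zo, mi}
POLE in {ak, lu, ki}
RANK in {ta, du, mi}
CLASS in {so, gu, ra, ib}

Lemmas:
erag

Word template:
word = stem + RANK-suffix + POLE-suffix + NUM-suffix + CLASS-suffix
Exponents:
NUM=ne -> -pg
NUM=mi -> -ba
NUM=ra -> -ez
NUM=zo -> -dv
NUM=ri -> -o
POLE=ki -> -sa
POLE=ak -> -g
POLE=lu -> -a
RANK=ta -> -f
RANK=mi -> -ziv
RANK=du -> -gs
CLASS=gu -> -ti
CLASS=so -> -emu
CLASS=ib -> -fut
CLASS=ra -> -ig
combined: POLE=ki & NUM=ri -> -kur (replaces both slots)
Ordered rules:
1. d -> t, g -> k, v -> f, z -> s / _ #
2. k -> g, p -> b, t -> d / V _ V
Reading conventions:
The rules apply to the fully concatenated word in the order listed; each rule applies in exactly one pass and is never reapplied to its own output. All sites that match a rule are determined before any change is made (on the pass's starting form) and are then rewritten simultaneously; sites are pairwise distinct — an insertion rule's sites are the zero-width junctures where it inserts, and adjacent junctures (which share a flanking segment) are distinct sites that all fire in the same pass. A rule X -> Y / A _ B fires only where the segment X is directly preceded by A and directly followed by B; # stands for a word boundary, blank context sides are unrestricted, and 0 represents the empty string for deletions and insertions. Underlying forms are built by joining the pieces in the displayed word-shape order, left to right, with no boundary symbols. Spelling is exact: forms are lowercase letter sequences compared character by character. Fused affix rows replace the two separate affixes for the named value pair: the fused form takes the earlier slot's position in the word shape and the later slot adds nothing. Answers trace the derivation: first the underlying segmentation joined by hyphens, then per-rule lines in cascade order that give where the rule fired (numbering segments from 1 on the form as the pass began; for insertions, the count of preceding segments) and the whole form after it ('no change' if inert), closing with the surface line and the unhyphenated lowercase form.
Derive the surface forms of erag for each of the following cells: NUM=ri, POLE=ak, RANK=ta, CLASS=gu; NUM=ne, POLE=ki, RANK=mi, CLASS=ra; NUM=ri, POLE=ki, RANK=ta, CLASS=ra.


cell NUM=ri, POLE=ak, RANK=ta, CLASS=gu:
underlying: erag-f-g-o-ti
1. d -> t, g -> k, v -> f, z -> s / _ #: no change
2. k -> g, p -> b, t -> d / V _ V: fires at position(s) 8: eragfgodi
surface: eragfgodi

cell NUM=ne, POLE=ki, RANK=mi, CLASS=ra:
underlying: erag-ziv-sa-pg-ig
1. d -> t, g -> k, v -> f, z -> s / _ #: fires at position(s) 13: eragzivsapgik
2. k -> g, p -> b, t -> d / V _ V: no change
surface: eragzivsapgik

cell NUM=ri, POLE=ki, RANK=ta, CLASS=ra:
underlying: erag-f-kur-ig
1. d -> t, g -> k, v -> f, z -> s / _ #: fires at position(s) 10: eragfkurik
2. k -> g, p -> b, t -> d / V _ V: no change
surface: eragfkurik


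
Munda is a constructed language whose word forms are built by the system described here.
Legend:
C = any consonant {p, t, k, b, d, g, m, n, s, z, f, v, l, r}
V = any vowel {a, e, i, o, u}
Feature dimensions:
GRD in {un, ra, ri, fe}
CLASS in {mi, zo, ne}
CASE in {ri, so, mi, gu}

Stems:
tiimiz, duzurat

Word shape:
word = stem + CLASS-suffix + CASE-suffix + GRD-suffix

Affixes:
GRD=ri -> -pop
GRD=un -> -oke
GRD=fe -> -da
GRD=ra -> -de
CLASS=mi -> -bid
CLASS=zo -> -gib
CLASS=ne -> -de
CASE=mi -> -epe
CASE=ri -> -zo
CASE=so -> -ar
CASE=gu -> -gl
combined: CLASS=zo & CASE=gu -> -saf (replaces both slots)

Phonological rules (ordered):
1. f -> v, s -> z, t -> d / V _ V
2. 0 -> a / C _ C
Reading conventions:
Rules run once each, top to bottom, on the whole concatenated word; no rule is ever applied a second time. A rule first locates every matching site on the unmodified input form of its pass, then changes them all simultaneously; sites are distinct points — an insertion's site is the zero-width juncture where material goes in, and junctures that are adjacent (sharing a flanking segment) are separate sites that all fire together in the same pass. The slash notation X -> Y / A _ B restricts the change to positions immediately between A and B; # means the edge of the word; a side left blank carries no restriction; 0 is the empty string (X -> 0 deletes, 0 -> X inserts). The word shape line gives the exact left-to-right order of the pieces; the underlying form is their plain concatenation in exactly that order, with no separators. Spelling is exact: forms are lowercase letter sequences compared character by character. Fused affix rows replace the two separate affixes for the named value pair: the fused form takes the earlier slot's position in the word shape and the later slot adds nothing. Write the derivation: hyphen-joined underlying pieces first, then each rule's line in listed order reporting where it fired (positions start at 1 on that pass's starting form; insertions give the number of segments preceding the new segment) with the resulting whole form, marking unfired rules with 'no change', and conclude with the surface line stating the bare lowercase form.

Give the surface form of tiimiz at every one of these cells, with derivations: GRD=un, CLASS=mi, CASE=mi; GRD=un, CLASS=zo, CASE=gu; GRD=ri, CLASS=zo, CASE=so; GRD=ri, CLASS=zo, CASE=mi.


cell GRD=un, CLASS=mi, CASE=mi:
underlying: tiimiz-bid-epe-oke
1. f -> v, s -> z, t -> d / V _ V: no change
2. 0 -> a / C _ C: inserts after position(s) 6: tiimizabidepeoke
surface: tiimizabidepeoke

cell GRD=un, CLASS=zo, CASE=gu:
underlying: tiimiz-saf-oke
1. f -> v, s -> z, t -> d / V _ V: fires at position(s) 9: tiimizsavoke
2. 0 -> a / C _ C: inserts after position(s) 6: tiimizasavoke
surface: tiimizasavoke

cell GRD=ri, CLASS=zo, CASE=so:
underlying: tiimiz-gib-ar-pop
1. f -> v, s -> z, t -> d / V _ V: no change
2. 0 -> a / C _ C: inserts after position(s) 6, 11: tiimizagibarapop
surface: tiimizagibarapop

cell GRD=ri, CLASS=zo, CASE=mi:
underlying: tiimiz-gib-epe-pop
1. f -> v, s -> z, t -> d / V _ V: no change
2. 0 -> a / C _ C: inserts after position(s) 6: tiimizagibepepop
surface: tiimizagibepepop


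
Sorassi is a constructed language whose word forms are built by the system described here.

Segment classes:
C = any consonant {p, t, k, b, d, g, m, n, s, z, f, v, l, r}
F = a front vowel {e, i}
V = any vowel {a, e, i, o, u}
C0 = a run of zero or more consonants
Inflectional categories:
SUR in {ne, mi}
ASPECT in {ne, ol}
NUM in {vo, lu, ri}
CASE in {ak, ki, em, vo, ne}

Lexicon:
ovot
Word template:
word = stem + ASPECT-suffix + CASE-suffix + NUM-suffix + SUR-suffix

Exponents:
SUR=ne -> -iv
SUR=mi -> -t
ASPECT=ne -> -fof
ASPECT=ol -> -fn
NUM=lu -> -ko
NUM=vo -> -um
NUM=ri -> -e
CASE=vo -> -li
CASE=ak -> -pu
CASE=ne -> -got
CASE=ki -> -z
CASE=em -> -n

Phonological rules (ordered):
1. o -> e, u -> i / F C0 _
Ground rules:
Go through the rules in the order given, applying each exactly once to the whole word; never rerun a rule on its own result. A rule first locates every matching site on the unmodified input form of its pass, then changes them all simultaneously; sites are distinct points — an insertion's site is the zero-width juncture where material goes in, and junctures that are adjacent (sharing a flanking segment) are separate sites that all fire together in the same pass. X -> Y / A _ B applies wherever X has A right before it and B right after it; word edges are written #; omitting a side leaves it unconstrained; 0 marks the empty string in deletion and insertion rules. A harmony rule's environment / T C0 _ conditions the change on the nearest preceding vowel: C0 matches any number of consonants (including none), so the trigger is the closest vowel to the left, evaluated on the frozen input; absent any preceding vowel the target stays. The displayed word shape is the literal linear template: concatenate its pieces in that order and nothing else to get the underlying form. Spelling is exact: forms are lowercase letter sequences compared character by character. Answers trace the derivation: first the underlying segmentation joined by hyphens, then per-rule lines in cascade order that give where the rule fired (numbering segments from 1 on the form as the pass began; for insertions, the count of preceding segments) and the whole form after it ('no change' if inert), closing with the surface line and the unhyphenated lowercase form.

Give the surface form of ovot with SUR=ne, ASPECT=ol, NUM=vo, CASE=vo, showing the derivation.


underlying: ovot-fn-li-um-iv
1. o -> e, u -> i / F C0 _: fires at position(s) 9: ovotfnliimiv
surface: ovotfnliimiv


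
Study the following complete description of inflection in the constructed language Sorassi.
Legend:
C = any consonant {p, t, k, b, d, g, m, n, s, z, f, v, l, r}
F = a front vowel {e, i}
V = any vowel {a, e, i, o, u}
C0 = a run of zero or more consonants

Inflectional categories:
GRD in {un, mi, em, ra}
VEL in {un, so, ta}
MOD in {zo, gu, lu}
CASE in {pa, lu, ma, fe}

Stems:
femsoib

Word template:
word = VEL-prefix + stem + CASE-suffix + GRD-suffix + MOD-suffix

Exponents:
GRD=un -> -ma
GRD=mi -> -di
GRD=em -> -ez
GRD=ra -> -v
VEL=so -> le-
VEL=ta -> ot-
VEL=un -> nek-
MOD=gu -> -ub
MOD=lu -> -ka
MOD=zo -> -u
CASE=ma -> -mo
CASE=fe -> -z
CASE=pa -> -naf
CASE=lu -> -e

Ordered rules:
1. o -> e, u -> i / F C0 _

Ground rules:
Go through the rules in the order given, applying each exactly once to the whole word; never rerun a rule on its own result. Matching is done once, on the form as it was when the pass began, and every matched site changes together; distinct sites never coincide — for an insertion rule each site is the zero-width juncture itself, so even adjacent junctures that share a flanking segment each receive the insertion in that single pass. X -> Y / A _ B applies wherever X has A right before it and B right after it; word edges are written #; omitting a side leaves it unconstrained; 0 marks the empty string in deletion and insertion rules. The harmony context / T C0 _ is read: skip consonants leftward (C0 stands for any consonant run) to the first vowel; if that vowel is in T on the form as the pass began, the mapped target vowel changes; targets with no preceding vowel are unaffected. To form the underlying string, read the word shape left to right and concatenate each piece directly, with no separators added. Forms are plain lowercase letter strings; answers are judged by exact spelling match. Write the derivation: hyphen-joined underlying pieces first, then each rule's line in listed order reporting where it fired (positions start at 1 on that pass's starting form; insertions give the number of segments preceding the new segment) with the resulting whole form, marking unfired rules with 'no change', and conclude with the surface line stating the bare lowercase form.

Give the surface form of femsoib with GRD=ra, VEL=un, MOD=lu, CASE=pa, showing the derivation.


underlying: nek-femsoib-naf-v-ka
1. o -> e, u -> i / F C0 _: fires at position(s) 8: nekfemseibnafvka
surface: nekfemseibnafvka


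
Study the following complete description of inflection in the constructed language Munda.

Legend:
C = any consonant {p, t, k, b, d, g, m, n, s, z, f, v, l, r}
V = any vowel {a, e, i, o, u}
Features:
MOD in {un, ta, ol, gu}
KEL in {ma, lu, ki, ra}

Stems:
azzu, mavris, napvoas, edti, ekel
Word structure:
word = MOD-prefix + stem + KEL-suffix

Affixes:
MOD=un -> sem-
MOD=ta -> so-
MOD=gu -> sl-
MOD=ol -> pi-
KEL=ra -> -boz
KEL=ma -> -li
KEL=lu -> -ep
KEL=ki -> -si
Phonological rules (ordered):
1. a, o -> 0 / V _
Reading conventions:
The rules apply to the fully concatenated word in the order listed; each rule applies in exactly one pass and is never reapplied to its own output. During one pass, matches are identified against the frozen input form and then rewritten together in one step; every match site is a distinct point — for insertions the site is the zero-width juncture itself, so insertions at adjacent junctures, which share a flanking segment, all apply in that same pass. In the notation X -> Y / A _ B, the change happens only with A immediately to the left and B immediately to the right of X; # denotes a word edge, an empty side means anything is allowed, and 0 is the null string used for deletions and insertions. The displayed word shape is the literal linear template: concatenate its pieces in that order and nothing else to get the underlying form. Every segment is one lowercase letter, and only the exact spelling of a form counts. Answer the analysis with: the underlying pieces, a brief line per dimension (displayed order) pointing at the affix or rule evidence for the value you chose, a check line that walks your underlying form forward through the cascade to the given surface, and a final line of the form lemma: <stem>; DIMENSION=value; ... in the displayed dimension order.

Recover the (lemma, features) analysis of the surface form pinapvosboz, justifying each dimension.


underlying: pi-napvoas-boz
MOD=ol - signalled by the affix pi-
KEL=ra - signalled by the affix -boz
check: pinapvoasboz -> pinapvosboz
lemma: napvoas; MOD=ol; KEL=ra


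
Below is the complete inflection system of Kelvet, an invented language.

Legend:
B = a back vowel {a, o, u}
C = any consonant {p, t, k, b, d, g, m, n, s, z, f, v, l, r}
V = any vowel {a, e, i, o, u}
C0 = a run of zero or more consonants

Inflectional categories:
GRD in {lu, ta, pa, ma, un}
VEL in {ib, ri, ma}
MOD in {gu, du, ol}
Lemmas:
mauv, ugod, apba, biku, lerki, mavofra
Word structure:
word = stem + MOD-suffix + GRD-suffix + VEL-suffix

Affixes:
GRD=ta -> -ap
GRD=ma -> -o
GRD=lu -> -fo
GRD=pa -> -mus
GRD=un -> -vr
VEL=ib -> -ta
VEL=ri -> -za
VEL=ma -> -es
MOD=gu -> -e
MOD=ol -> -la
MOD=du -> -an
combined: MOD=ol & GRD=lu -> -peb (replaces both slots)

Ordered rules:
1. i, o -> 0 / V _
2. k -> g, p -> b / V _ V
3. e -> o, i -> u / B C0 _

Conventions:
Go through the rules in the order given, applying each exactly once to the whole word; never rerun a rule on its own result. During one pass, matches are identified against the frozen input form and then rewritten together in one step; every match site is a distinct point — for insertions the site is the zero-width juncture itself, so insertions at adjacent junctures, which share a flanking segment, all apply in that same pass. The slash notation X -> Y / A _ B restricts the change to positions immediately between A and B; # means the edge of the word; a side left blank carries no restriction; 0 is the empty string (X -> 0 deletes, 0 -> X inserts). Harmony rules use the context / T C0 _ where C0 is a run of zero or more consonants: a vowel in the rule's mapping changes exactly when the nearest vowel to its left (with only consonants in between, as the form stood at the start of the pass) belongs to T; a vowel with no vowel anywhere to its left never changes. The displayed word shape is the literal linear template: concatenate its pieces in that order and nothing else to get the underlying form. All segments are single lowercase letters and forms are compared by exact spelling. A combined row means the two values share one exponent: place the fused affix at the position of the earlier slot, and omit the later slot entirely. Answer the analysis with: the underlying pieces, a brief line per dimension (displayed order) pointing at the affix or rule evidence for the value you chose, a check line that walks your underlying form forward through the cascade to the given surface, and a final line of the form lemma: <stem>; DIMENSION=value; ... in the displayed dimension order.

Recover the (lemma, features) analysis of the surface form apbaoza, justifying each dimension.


underlying: apba-e-o-za
GRD=ma - signalled by the affix -o
VEL=ri - signalled by the affix -za
MOD=gu - signalled by the affix -e
check: apbaeoza -> apbaeza -> apbaeza -> apbaoza
lemma: apba; GRD=ma; VEL=ri; MOD=gu


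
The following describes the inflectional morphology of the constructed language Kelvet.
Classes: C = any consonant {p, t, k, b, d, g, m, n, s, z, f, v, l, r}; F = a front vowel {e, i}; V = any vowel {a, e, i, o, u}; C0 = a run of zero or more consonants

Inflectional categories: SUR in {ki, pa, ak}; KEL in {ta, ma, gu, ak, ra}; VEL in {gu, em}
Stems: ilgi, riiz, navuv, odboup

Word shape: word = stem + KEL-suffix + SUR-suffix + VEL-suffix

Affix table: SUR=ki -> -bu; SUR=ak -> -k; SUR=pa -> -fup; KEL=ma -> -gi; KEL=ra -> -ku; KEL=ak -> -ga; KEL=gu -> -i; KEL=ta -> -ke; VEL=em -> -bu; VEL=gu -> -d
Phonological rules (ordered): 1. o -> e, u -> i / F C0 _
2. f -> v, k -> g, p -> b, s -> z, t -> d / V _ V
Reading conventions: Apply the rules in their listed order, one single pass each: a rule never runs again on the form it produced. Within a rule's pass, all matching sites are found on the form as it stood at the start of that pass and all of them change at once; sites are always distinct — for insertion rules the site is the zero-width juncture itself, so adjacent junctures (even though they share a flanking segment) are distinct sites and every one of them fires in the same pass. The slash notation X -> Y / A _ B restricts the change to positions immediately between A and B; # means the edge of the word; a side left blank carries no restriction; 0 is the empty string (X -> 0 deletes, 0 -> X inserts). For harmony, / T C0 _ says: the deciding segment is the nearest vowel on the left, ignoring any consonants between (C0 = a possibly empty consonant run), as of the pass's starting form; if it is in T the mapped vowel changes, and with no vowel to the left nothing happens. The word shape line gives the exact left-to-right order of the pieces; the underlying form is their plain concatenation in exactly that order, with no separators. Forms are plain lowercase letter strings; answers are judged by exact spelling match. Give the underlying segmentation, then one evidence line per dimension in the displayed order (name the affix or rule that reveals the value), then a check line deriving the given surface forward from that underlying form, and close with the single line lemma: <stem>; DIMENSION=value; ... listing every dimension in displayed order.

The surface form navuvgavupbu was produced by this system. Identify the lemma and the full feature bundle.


underlying: navuv-ga-fup-bu
SUR=pa - signalled by the affix -fup
KEL=ak - signalled by the affix -ga
VEL=em - signalled by the affix -bu
check: navuvgafupbu -> navuvgafupbu -> navuvgavupbu
lemma: navuv; SUR=pa; KEL=ak; VEL=em


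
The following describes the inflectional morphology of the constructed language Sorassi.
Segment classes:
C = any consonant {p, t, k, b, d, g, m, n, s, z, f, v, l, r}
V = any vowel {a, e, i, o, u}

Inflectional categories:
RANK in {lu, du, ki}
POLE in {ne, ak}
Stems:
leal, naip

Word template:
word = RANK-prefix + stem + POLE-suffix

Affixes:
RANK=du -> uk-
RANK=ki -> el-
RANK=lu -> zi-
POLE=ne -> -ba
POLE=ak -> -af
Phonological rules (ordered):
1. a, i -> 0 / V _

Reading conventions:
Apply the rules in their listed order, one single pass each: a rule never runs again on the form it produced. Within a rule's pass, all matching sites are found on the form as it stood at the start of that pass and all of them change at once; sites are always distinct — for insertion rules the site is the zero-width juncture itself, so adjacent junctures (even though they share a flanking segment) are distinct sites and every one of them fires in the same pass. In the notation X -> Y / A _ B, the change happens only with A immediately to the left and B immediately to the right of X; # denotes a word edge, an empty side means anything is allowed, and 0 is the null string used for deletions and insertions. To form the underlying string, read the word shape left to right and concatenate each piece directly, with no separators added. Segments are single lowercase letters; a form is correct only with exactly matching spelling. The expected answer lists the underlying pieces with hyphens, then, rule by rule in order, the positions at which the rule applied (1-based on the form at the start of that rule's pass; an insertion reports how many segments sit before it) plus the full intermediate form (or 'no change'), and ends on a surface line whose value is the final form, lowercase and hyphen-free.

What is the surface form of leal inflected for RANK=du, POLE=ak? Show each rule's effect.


underlying: uk-leal-af
1. a, i -> 0 / V _: fires at position(s) 5: uklelaf
surface: uklelaf


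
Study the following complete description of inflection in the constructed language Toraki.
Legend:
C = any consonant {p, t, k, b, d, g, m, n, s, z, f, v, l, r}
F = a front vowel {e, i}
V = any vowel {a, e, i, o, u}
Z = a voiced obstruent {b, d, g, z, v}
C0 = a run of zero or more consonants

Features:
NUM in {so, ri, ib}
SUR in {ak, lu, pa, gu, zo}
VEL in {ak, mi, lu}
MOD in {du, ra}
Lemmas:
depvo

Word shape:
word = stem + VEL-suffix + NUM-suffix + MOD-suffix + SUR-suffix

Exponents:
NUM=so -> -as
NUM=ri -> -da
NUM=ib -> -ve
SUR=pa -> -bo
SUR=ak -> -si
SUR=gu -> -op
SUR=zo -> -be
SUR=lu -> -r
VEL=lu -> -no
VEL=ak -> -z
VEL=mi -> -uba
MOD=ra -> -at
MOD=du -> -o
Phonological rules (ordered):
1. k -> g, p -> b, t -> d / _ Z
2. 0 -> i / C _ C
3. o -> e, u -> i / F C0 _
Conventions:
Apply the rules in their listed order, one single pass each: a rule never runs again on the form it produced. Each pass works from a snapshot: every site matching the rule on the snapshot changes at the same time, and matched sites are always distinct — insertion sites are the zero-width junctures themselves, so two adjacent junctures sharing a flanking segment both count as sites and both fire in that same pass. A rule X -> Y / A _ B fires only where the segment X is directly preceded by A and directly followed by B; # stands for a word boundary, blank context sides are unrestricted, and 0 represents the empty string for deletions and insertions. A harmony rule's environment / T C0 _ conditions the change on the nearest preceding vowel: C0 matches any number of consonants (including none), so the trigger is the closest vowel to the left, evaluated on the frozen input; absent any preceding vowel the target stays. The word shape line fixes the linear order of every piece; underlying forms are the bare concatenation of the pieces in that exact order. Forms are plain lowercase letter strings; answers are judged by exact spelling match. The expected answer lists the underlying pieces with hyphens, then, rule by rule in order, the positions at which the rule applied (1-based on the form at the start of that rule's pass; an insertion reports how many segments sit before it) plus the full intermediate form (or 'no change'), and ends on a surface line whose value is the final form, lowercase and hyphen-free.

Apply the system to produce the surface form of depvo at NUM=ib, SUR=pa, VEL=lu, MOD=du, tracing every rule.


underlying: depvo-no-ve-o-bo
1. k -> g, p -> b, t -> d / _ Z: fires at position(s) 3: debvonoveobo
2. 0 -> i / C _ C: inserts after position(s) 3: debivonoveobo
3. o -> e, u -> i / F C0 _: fires at position(s) 6, 11: debivenoveebo
surface: debivenoveebo


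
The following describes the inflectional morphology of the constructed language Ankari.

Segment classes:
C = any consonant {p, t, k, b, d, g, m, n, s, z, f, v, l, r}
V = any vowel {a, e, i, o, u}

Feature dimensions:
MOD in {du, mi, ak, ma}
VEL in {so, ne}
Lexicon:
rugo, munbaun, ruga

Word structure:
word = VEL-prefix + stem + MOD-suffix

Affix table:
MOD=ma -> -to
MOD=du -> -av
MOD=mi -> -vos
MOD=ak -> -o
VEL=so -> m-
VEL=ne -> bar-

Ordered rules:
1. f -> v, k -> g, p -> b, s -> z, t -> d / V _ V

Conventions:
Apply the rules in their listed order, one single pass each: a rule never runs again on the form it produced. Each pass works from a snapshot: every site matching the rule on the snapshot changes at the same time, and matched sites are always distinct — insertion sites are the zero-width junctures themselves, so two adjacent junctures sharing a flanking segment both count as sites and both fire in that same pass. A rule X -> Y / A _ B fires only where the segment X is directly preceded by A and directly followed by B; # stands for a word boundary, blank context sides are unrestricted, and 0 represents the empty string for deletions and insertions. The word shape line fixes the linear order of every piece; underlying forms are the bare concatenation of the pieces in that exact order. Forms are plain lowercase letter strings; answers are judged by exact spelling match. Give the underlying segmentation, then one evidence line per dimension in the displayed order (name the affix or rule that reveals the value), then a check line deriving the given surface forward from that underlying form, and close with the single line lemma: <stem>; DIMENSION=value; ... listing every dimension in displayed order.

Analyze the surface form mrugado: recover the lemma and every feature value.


underlying: m-ruga-to
MOD=ma - signalled by the affix -to
VEL=so - signalled by the affix m-
check: mrugato -> mrugado
lemma: ruga; MOD=ma; VEL=so


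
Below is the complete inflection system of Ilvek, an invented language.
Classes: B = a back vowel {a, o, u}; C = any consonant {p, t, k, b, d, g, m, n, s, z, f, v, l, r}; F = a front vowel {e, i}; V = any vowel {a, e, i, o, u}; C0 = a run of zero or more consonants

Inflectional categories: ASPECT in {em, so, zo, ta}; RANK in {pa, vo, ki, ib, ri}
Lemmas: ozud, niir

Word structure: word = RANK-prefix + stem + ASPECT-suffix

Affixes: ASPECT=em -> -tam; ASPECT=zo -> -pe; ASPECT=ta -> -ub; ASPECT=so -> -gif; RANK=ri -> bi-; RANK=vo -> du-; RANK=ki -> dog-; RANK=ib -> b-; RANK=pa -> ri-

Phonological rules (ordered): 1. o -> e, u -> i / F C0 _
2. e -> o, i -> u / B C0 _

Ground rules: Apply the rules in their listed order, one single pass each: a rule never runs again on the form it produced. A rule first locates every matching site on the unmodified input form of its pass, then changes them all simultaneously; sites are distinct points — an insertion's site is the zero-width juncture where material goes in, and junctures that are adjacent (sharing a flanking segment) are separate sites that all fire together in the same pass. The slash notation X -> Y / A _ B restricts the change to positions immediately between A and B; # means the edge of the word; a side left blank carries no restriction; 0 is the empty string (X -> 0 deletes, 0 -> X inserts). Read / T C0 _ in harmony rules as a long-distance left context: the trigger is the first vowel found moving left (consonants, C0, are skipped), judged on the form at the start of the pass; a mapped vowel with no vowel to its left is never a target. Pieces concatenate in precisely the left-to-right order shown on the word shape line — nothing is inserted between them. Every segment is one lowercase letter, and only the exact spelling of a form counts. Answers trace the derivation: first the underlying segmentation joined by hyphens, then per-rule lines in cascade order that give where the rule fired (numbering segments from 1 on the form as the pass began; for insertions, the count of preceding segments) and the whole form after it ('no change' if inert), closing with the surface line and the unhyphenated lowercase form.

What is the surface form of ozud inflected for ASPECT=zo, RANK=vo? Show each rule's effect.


underlying: du-ozud-pe
1. o -> e, u -> i / F C0 _: no change
2. e -> o, i -> u / B C0 _: fires at position(s) 8: duozudpo
surface: duozudpo


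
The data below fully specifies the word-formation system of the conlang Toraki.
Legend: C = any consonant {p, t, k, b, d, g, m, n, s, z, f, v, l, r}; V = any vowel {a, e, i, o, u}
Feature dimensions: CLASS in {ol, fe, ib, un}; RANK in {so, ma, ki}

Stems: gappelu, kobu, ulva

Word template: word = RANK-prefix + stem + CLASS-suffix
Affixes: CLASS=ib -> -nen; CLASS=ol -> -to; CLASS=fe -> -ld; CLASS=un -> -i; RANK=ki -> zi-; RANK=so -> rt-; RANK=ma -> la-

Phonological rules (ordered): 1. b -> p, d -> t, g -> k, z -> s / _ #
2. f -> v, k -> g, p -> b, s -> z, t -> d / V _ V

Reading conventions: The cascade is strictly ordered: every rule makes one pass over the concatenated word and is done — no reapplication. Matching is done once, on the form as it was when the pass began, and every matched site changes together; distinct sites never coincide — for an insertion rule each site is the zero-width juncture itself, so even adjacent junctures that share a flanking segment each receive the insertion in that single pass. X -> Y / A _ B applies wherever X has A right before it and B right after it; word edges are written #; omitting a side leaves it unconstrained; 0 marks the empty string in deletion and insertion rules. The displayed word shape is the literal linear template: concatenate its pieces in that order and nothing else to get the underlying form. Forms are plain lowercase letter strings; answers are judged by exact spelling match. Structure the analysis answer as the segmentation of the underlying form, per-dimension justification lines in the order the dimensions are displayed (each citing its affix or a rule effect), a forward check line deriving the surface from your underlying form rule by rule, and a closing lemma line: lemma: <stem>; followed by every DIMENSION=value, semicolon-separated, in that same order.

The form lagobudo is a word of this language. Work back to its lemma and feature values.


underlying: la-kobu-to
CLASS=ol - signalled by the affix -to
RANK=ma - signalled by the affix la-
check: lakobuto -> lakobuto -> lagobudo
lemma: kobu; CLASS=ol; RANK=ma


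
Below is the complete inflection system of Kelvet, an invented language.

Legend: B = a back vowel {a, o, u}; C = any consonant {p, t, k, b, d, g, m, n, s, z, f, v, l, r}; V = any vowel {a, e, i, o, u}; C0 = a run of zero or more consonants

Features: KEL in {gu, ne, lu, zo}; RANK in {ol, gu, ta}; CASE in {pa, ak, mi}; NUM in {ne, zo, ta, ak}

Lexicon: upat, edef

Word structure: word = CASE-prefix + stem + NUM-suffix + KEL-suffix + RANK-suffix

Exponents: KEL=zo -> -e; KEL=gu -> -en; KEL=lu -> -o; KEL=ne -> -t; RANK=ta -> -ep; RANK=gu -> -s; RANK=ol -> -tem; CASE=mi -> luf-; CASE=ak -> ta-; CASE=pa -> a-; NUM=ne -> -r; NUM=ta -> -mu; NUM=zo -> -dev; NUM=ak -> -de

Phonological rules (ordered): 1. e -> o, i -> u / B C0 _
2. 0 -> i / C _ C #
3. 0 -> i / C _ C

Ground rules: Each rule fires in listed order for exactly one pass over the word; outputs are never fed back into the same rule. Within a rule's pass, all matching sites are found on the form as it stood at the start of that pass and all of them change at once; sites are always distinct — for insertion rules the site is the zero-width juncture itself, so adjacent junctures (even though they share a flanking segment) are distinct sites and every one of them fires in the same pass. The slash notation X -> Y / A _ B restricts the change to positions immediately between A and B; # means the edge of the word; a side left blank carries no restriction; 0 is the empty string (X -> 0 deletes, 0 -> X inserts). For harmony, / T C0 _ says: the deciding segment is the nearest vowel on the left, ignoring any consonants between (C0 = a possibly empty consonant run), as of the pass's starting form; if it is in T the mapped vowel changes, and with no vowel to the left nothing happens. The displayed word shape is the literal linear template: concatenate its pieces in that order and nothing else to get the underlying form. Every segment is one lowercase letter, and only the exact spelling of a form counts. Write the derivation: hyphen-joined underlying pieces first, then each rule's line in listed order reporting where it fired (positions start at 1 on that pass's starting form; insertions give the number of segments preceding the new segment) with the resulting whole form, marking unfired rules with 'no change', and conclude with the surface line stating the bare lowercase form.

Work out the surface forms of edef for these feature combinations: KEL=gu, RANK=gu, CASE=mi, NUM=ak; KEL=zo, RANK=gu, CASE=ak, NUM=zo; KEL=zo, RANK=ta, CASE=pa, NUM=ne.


cell KEL=gu, RANK=gu, CASE=mi, NUM=ak:
underlying: luf-edef-de-en-s
1. e -> o, i -> u / B C0 _: fires at position(s) 4: lufodefdeens
2. 0 -> i / C _ C #: inserts after position(s) 11: lufodefdeenis
3. 0 -> i / C _ C: inserts after position(s) 7: lufodefideenis
surface: lufodefideenis

cell KEL=zo, RANK=gu, CASE=ak, NUM=zo:
underlying: ta-edef-dev-e-s
1. e -> o, i -> u / B C0 _: fires at position(s) 3: taodefdeves
2. 0 -> i / C _ C #: no change
3. 0 -> i / C _ C: inserts after position(s) 6: taodefideves
surface: taodefideves

cell KEL=zo, RANK=ta, CASE=pa, NUM=ne:
underlying: a-edef-r-e-ep
1. e -> o, i -> u / B C0 _: fires at position(s) 2: aodefreep
2. 0 -> i / C _ C #: no change
3. 0 -> i / C _ C: inserts after position(s) 5: aodefireep
surface: aodefireep


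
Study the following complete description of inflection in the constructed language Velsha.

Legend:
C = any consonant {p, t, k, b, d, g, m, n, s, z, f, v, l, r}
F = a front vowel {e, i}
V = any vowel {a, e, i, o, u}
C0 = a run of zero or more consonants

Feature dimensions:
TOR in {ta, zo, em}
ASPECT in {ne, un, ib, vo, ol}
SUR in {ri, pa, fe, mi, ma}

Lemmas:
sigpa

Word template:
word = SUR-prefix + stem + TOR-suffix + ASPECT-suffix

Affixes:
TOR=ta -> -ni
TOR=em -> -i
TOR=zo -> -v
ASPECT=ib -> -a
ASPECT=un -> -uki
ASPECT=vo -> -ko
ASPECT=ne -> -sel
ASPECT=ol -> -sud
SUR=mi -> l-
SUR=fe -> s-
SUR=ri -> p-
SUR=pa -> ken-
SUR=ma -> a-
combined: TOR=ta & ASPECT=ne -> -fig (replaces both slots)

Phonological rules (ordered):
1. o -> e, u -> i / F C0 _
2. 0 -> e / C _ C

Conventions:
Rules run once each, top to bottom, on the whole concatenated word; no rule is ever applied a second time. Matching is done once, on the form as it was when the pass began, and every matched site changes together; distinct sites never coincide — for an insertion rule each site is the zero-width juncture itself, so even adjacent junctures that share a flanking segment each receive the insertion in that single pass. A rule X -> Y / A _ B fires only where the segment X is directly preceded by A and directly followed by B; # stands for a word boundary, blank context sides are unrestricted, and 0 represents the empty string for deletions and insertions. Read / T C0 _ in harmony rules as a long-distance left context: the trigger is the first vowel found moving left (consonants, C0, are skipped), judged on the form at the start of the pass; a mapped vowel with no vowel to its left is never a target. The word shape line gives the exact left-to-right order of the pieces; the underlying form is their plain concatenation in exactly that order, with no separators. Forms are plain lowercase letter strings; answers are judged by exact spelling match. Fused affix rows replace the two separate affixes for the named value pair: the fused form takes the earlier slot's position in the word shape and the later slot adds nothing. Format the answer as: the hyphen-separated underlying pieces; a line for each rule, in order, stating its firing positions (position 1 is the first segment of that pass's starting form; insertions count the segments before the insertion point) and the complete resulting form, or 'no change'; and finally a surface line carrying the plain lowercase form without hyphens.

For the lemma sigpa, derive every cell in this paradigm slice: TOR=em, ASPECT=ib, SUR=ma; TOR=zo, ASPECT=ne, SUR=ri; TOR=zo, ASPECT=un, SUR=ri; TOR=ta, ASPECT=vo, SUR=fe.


cell TOR=em, ASPECT=ib, SUR=ma:
underlying: a-sigpa-i-a
1. o -> e, u -> i / F C0 _: no change
2. 0 -> e / C _ C: inserts after position(s) 4: asigepaia
surface: asigepaia

cell TOR=zo, ASPECT=ne, SUR=ri:
underlying: p-sigpa-v-sel
1. o -> e, u -> i / F C0 _: no change
2. 0 -> e / C _ C: inserts after position(s) 1, 4, 7: pesigepavesel
surface: pesigepavesel

cell TOR=zo, ASPECT=un, SUR=ri:
underlying: p-sigpa-v-uki
1. o -> e, u -> i / F C0 _: no change
2. 0 -> e / C _ C: inserts after position(s) 1, 4: pesigepavuki
surface: pesigepavuki

cell TOR=ta, ASPECT=vo, SUR=fe:
underlying: s-sigpa-ni-ko
1. o -> e, u -> i / F C0 _: fires at position(s) 10: ssigpanike
2. 0 -> e / C _ C: inserts after position(s) 1, 4: sesigepanike
surface: sesigepanike
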